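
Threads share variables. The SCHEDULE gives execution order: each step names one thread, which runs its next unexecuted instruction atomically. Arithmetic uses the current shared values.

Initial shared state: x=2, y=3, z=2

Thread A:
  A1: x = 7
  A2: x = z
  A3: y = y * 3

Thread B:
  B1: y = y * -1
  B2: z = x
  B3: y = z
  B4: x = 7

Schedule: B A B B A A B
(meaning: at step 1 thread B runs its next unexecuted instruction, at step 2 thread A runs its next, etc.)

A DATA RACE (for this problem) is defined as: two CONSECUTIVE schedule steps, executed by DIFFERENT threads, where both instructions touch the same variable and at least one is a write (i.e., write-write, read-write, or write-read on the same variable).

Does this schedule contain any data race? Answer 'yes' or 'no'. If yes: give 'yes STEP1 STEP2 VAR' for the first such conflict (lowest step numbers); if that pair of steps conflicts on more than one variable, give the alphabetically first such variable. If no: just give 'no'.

Answer: yes 2 3 x

Derivation:
Steps 1,2: B(r=y,w=y) vs A(r=-,w=x). No conflict.
Steps 2,3: A(x = 7) vs B(z = x). RACE on x (W-R).
Steps 3,4: same thread (B). No race.
Steps 4,5: B(r=z,w=y) vs A(r=z,w=x). No conflict.
Steps 5,6: same thread (A). No race.
Steps 6,7: A(r=y,w=y) vs B(r=-,w=x). No conflict.
First conflict at steps 2,3.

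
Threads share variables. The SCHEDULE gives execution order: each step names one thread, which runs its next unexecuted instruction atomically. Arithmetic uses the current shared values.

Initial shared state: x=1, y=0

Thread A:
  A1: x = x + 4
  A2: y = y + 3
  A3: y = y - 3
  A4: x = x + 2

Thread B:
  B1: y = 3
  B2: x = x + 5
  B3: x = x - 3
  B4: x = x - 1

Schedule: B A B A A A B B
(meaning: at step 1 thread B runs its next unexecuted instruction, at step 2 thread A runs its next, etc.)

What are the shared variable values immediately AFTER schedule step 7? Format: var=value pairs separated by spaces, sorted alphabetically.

Answer: x=9 y=3

Derivation:
Step 1: thread B executes B1 (y = 3). Shared: x=1 y=3. PCs: A@0 B@1
Step 2: thread A executes A1 (x = x + 4). Shared: x=5 y=3. PCs: A@1 B@1
Step 3: thread B executes B2 (x = x + 5). Shared: x=10 y=3. PCs: A@1 B@2
Step 4: thread A executes A2 (y = y + 3). Shared: x=10 y=6. PCs: A@2 B@2
Step 5: thread A executes A3 (y = y - 3). Shared: x=10 y=3. PCs: A@3 B@2
Step 6: thread A executes A4 (x = x + 2). Shared: x=12 y=3. PCs: A@4 B@2
Step 7: thread B executes B3 (x = x - 3). Shared: x=9 y=3. PCs: A@4 B@3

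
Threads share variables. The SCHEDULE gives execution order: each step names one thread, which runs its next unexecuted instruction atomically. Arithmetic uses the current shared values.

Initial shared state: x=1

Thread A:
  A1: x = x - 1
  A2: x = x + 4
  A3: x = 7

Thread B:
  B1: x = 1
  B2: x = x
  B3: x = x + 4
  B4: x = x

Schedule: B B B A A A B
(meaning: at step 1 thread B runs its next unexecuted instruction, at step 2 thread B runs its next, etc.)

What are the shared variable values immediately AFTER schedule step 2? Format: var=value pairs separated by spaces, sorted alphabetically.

Answer: x=1

Derivation:
Step 1: thread B executes B1 (x = 1). Shared: x=1. PCs: A@0 B@1
Step 2: thread B executes B2 (x = x). Shared: x=1. PCs: A@0 B@2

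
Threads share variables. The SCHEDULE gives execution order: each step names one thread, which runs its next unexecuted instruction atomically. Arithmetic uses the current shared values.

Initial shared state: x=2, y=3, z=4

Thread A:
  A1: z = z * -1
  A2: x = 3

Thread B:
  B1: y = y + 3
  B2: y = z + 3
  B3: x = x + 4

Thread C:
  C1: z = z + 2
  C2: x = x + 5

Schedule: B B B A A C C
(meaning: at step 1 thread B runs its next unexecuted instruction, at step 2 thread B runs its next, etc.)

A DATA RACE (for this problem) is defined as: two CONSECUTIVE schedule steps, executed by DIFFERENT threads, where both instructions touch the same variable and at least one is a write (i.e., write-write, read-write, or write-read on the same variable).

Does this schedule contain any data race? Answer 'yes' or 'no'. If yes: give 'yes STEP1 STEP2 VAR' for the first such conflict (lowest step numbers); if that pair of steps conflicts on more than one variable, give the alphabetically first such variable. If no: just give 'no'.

Answer: no

Derivation:
Steps 1,2: same thread (B). No race.
Steps 2,3: same thread (B). No race.
Steps 3,4: B(r=x,w=x) vs A(r=z,w=z). No conflict.
Steps 4,5: same thread (A). No race.
Steps 5,6: A(r=-,w=x) vs C(r=z,w=z). No conflict.
Steps 6,7: same thread (C). No race.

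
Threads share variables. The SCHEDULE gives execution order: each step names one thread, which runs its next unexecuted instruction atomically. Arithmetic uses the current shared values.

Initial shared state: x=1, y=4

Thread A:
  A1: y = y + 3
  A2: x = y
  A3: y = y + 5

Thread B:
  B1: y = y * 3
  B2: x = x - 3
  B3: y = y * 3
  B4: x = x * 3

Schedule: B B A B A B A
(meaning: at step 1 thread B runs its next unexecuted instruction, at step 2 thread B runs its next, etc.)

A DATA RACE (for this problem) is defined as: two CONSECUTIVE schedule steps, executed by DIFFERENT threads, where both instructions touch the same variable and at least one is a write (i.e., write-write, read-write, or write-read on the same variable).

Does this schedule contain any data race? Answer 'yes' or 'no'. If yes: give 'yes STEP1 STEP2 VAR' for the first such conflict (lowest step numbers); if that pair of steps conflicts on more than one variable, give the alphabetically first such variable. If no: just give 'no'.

Answer: yes 3 4 y

Derivation:
Steps 1,2: same thread (B). No race.
Steps 2,3: B(r=x,w=x) vs A(r=y,w=y). No conflict.
Steps 3,4: A(y = y + 3) vs B(y = y * 3). RACE on y (W-W).
Steps 4,5: B(y = y * 3) vs A(x = y). RACE on y (W-R).
Steps 5,6: A(x = y) vs B(x = x * 3). RACE on x (W-W).
Steps 6,7: B(r=x,w=x) vs A(r=y,w=y). No conflict.
First conflict at steps 3,4.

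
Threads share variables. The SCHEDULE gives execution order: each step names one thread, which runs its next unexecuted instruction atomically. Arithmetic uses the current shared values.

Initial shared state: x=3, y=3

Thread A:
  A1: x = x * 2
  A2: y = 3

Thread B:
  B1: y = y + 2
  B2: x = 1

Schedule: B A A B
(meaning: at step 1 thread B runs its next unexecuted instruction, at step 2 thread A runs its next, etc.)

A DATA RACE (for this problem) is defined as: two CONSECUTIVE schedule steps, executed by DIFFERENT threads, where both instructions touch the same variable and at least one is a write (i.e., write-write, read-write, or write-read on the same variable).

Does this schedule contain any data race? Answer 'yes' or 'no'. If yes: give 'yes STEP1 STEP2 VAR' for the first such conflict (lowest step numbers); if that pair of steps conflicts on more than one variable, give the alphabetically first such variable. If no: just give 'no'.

Steps 1,2: B(r=y,w=y) vs A(r=x,w=x). No conflict.
Steps 2,3: same thread (A). No race.
Steps 3,4: A(r=-,w=y) vs B(r=-,w=x). No conflict.

Answer: no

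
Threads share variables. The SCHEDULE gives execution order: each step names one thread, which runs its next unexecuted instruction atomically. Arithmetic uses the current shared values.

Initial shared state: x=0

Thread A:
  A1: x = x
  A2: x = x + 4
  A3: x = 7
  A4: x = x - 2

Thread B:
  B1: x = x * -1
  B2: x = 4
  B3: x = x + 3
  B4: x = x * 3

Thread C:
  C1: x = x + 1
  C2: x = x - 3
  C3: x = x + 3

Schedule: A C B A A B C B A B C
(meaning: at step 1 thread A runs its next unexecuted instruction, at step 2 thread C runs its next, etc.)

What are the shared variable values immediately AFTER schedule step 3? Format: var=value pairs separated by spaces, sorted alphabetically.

Answer: x=-1

Derivation:
Step 1: thread A executes A1 (x = x). Shared: x=0. PCs: A@1 B@0 C@0
Step 2: thread C executes C1 (x = x + 1). Shared: x=1. PCs: A@1 B@0 C@1
Step 3: thread B executes B1 (x = x * -1). Shared: x=-1. PCs: A@1 B@1 C@1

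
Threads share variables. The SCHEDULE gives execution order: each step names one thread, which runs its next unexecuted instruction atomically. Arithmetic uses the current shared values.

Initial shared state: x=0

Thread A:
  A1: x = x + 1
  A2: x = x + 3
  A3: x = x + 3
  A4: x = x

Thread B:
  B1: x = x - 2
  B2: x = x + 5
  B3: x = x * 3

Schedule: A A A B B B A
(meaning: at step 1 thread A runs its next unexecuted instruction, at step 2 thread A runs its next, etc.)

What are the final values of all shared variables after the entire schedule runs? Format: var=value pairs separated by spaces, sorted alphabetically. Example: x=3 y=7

Answer: x=30

Derivation:
Step 1: thread A executes A1 (x = x + 1). Shared: x=1. PCs: A@1 B@0
Step 2: thread A executes A2 (x = x + 3). Shared: x=4. PCs: A@2 B@0
Step 3: thread A executes A3 (x = x + 3). Shared: x=7. PCs: A@3 B@0
Step 4: thread B executes B1 (x = x - 2). Shared: x=5. PCs: A@3 B@1
Step 5: thread B executes B2 (x = x + 5). Shared: x=10. PCs: A@3 B@2
Step 6: thread B executes B3 (x = x * 3). Shared: x=30. PCs: A@3 B@3
Step 7: thread A executes A4 (x = x). Shared: x=30. PCs: A@4 B@3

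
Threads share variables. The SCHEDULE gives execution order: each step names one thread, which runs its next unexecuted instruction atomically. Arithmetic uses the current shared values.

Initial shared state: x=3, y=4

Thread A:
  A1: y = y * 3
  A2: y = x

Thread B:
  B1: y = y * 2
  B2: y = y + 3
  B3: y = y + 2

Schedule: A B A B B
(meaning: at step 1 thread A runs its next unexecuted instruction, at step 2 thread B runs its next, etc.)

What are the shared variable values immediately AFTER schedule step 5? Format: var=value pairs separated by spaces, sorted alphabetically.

Step 1: thread A executes A1 (y = y * 3). Shared: x=3 y=12. PCs: A@1 B@0
Step 2: thread B executes B1 (y = y * 2). Shared: x=3 y=24. PCs: A@1 B@1
Step 3: thread A executes A2 (y = x). Shared: x=3 y=3. PCs: A@2 B@1
Step 4: thread B executes B2 (y = y + 3). Shared: x=3 y=6. PCs: A@2 B@2
Step 5: thread B executes B3 (y = y + 2). Shared: x=3 y=8. PCs: A@2 B@3

Answer: x=3 y=8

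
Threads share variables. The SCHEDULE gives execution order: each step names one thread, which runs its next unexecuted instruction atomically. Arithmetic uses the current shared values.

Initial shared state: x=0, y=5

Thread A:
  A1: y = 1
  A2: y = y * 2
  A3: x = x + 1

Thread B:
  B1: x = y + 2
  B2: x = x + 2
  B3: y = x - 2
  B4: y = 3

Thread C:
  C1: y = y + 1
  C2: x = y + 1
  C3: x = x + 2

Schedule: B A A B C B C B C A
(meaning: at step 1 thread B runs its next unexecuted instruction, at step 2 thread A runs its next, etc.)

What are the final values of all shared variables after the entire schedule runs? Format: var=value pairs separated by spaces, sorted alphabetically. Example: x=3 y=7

Answer: x=11 y=3

Derivation:
Step 1: thread B executes B1 (x = y + 2). Shared: x=7 y=5. PCs: A@0 B@1 C@0
Step 2: thread A executes A1 (y = 1). Shared: x=7 y=1. PCs: A@1 B@1 C@0
Step 3: thread A executes A2 (y = y * 2). Shared: x=7 y=2. PCs: A@2 B@1 C@0
Step 4: thread B executes B2 (x = x + 2). Shared: x=9 y=2. PCs: A@2 B@2 C@0
Step 5: thread C executes C1 (y = y + 1). Shared: x=9 y=3. PCs: A@2 B@2 C@1
Step 6: thread B executes B3 (y = x - 2). Shared: x=9 y=7. PCs: A@2 B@3 C@1
Step 7: thread C executes C2 (x = y + 1). Shared: x=8 y=7. PCs: A@2 B@3 C@2
Step 8: thread B executes B4 (y = 3). Shared: x=8 y=3. PCs: A@2 B@4 C@2
Step 9: thread C executes C3 (x = x + 2). Shared: x=10 y=3. PCs: A@2 B@4 C@3
Step 10: thread A executes A3 (x = x + 1). Shared: x=11 y=3. PCs: A@3 B@4 C@3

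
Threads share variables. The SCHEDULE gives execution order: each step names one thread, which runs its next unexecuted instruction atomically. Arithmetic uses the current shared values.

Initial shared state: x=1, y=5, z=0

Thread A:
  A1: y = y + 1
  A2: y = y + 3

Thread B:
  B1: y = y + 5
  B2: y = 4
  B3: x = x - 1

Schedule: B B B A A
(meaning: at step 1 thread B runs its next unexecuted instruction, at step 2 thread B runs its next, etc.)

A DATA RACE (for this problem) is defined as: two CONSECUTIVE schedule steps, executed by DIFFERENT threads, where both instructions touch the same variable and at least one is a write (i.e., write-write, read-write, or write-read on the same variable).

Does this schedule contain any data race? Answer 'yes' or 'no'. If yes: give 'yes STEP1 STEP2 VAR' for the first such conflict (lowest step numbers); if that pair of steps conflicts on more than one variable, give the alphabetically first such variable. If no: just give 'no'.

Steps 1,2: same thread (B). No race.
Steps 2,3: same thread (B). No race.
Steps 3,4: B(r=x,w=x) vs A(r=y,w=y). No conflict.
Steps 4,5: same thread (A). No race.

Answer: no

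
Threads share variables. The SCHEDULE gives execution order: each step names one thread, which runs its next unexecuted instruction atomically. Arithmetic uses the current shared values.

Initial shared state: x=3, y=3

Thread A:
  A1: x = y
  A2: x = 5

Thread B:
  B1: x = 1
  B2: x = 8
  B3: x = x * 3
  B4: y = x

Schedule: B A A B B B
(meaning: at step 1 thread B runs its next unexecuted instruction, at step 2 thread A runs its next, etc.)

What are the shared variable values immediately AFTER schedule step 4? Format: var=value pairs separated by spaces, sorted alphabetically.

Step 1: thread B executes B1 (x = 1). Shared: x=1 y=3. PCs: A@0 B@1
Step 2: thread A executes A1 (x = y). Shared: x=3 y=3. PCs: A@1 B@1
Step 3: thread A executes A2 (x = 5). Shared: x=5 y=3. PCs: A@2 B@1
Step 4: thread B executes B2 (x = 8). Shared: x=8 y=3. PCs: A@2 B@2

Answer: x=8 y=3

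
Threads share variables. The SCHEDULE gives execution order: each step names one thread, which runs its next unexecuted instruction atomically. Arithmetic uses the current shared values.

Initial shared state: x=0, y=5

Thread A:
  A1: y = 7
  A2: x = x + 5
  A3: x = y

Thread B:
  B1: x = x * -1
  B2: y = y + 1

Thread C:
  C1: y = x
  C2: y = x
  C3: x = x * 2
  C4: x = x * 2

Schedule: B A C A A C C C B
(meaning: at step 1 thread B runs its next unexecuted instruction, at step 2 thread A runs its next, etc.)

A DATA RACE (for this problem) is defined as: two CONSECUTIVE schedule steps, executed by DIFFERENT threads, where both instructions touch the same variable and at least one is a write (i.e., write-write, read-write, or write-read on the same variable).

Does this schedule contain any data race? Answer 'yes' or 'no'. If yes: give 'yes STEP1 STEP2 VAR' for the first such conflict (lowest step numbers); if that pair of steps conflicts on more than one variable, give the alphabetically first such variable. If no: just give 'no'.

Steps 1,2: B(r=x,w=x) vs A(r=-,w=y). No conflict.
Steps 2,3: A(y = 7) vs C(y = x). RACE on y (W-W).
Steps 3,4: C(y = x) vs A(x = x + 5). RACE on x (R-W).
Steps 4,5: same thread (A). No race.
Steps 5,6: A(x = y) vs C(y = x). RACE on x (W-R), y (R-W). Multiple vars; alphabetically first is x.
Steps 6,7: same thread (C). No race.
Steps 7,8: same thread (C). No race.
Steps 8,9: C(r=x,w=x) vs B(r=y,w=y). No conflict.
First conflict at steps 2,3.

Answer: yes 2 3 y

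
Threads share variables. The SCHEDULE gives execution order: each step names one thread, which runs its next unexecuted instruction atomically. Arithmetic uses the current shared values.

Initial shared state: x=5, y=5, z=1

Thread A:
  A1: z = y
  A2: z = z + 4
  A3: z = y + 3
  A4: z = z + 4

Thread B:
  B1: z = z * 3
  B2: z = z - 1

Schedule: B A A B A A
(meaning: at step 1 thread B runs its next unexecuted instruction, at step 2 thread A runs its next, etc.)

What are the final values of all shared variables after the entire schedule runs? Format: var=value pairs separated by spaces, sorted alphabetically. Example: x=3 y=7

Step 1: thread B executes B1 (z = z * 3). Shared: x=5 y=5 z=3. PCs: A@0 B@1
Step 2: thread A executes A1 (z = y). Shared: x=5 y=5 z=5. PCs: A@1 B@1
Step 3: thread A executes A2 (z = z + 4). Shared: x=5 y=5 z=9. PCs: A@2 B@1
Step 4: thread B executes B2 (z = z - 1). Shared: x=5 y=5 z=8. PCs: A@2 B@2
Step 5: thread A executes A3 (z = y + 3). Shared: x=5 y=5 z=8. PCs: A@3 B@2
Step 6: thread A executes A4 (z = z + 4). Shared: x=5 y=5 z=12. PCs: A@4 B@2

Answer: x=5 y=5 z=12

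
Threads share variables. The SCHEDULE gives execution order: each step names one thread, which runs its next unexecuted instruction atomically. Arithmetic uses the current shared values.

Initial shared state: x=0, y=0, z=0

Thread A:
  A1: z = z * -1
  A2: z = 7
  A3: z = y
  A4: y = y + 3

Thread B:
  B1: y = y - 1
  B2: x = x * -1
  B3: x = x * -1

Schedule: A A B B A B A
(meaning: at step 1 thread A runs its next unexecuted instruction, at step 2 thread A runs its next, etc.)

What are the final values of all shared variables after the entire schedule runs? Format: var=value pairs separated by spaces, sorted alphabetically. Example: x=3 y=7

Step 1: thread A executes A1 (z = z * -1). Shared: x=0 y=0 z=0. PCs: A@1 B@0
Step 2: thread A executes A2 (z = 7). Shared: x=0 y=0 z=7. PCs: A@2 B@0
Step 3: thread B executes B1 (y = y - 1). Shared: x=0 y=-1 z=7. PCs: A@2 B@1
Step 4: thread B executes B2 (x = x * -1). Shared: x=0 y=-1 z=7. PCs: A@2 B@2
Step 5: thread A executes A3 (z = y). Shared: x=0 y=-1 z=-1. PCs: A@3 B@2
Step 6: thread B executes B3 (x = x * -1). Shared: x=0 y=-1 z=-1. PCs: A@3 B@3
Step 7: thread A executes A4 (y = y + 3). Shared: x=0 y=2 z=-1. PCs: A@4 B@3

Answer: x=0 y=2 z=-1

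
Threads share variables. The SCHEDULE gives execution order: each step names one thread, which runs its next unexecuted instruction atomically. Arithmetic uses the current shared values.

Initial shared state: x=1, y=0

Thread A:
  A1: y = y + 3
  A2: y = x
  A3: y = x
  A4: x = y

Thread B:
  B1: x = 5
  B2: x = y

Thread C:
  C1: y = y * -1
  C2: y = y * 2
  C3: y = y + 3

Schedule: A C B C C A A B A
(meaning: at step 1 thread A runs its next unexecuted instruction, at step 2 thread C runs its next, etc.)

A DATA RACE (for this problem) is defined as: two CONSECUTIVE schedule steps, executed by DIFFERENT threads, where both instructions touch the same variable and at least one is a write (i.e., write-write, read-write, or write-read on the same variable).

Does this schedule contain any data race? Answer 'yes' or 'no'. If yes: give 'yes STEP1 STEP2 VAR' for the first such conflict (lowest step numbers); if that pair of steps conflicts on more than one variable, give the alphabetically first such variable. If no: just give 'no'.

Answer: yes 1 2 y

Derivation:
Steps 1,2: A(y = y + 3) vs C(y = y * -1). RACE on y (W-W).
Steps 2,3: C(r=y,w=y) vs B(r=-,w=x). No conflict.
Steps 3,4: B(r=-,w=x) vs C(r=y,w=y). No conflict.
Steps 4,5: same thread (C). No race.
Steps 5,6: C(y = y + 3) vs A(y = x). RACE on y (W-W).
Steps 6,7: same thread (A). No race.
Steps 7,8: A(y = x) vs B(x = y). RACE on x (R-W), y (W-R). Multiple vars; alphabetically first is x.
Steps 8,9: B(x = y) vs A(x = y). RACE on x (W-W).
First conflict at steps 1,2.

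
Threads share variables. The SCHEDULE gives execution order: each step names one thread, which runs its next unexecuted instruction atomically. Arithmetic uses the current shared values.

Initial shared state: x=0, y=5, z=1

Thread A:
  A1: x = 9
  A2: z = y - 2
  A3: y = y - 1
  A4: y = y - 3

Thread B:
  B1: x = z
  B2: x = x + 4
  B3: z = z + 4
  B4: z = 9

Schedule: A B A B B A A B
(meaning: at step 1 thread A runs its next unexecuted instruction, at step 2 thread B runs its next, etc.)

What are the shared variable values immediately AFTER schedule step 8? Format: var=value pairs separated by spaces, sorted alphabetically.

Answer: x=5 y=1 z=9

Derivation:
Step 1: thread A executes A1 (x = 9). Shared: x=9 y=5 z=1. PCs: A@1 B@0
Step 2: thread B executes B1 (x = z). Shared: x=1 y=5 z=1. PCs: A@1 B@1
Step 3: thread A executes A2 (z = y - 2). Shared: x=1 y=5 z=3. PCs: A@2 B@1
Step 4: thread B executes B2 (x = x + 4). Shared: x=5 y=5 z=3. PCs: A@2 B@2
Step 5: thread B executes B3 (z = z + 4). Shared: x=5 y=5 z=7. PCs: A@2 B@3
Step 6: thread A executes A3 (y = y - 1). Shared: x=5 y=4 z=7. PCs: A@3 B@3
Step 7: thread A executes A4 (y = y - 3). Shared: x=5 y=1 z=7. PCs: A@4 B@3
Step 8: thread B executes B4 (z = 9). Shared: x=5 y=1 z=9. PCs: A@4 B@4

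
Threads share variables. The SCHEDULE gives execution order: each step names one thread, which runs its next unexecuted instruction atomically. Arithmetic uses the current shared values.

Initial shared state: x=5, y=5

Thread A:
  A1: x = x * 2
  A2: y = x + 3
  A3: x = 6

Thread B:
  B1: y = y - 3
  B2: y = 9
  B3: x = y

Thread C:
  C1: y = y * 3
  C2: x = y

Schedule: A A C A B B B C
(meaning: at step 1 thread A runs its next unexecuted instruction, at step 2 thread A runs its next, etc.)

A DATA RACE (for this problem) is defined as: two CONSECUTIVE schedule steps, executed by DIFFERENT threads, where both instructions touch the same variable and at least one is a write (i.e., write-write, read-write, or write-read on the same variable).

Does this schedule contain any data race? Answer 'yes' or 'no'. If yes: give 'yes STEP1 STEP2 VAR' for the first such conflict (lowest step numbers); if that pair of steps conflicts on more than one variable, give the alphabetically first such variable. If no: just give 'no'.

Steps 1,2: same thread (A). No race.
Steps 2,3: A(y = x + 3) vs C(y = y * 3). RACE on y (W-W).
Steps 3,4: C(r=y,w=y) vs A(r=-,w=x). No conflict.
Steps 4,5: A(r=-,w=x) vs B(r=y,w=y). No conflict.
Steps 5,6: same thread (B). No race.
Steps 6,7: same thread (B). No race.
Steps 7,8: B(x = y) vs C(x = y). RACE on x (W-W).
First conflict at steps 2,3.

Answer: yes 2 3 y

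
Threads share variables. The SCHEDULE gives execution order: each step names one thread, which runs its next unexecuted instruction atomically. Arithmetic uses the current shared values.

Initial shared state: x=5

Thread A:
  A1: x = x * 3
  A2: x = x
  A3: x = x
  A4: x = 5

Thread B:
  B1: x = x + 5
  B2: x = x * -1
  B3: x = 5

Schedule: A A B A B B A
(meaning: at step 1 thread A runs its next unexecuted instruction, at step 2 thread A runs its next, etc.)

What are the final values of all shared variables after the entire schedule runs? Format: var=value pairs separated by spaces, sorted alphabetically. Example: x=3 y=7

Answer: x=5

Derivation:
Step 1: thread A executes A1 (x = x * 3). Shared: x=15. PCs: A@1 B@0
Step 2: thread A executes A2 (x = x). Shared: x=15. PCs: A@2 B@0
Step 3: thread B executes B1 (x = x + 5). Shared: x=20. PCs: A@2 B@1
Step 4: thread A executes A3 (x = x). Shared: x=20. PCs: A@3 B@1
Step 5: thread B executes B2 (x = x * -1). Shared: x=-20. PCs: A@3 B@2
Step 6: thread B executes B3 (x = 5). Shared: x=5. PCs: A@3 B@3
Step 7: thread A executes A4 (x = 5). Shared: x=5. PCs: A@4 B@3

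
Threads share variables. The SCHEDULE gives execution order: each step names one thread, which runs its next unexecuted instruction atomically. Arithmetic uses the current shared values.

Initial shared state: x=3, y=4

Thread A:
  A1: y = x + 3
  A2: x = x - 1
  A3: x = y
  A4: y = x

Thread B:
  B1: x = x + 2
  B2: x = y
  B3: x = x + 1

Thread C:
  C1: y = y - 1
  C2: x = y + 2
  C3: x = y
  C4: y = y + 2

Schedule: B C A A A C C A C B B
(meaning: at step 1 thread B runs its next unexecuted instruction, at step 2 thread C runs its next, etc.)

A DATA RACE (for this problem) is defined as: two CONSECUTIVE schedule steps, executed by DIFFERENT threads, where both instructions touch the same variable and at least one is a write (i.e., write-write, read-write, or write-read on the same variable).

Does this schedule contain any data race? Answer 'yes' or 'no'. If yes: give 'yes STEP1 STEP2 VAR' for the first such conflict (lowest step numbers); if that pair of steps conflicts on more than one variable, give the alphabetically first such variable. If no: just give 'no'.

Answer: yes 2 3 y

Derivation:
Steps 1,2: B(r=x,w=x) vs C(r=y,w=y). No conflict.
Steps 2,3: C(y = y - 1) vs A(y = x + 3). RACE on y (W-W).
Steps 3,4: same thread (A). No race.
Steps 4,5: same thread (A). No race.
Steps 5,6: A(x = y) vs C(x = y + 2). RACE on x (W-W).
Steps 6,7: same thread (C). No race.
Steps 7,8: C(x = y) vs A(y = x). RACE on x (W-R), y (R-W). Multiple vars; alphabetically first is x.
Steps 8,9: A(y = x) vs C(y = y + 2). RACE on y (W-W).
Steps 9,10: C(y = y + 2) vs B(x = y). RACE on y (W-R).
Steps 10,11: same thread (B). No race.
First conflict at steps 2,3.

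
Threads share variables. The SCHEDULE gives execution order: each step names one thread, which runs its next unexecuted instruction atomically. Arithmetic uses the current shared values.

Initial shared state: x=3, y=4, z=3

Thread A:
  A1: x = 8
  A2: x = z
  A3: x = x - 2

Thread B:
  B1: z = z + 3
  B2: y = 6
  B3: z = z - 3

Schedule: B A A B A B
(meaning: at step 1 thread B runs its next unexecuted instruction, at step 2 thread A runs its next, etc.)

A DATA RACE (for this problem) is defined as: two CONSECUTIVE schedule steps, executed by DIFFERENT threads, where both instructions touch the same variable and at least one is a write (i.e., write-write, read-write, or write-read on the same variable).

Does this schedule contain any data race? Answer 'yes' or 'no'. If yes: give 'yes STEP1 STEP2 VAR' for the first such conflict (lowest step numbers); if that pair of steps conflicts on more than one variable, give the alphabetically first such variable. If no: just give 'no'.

Steps 1,2: B(r=z,w=z) vs A(r=-,w=x). No conflict.
Steps 2,3: same thread (A). No race.
Steps 3,4: A(r=z,w=x) vs B(r=-,w=y). No conflict.
Steps 4,5: B(r=-,w=y) vs A(r=x,w=x). No conflict.
Steps 5,6: A(r=x,w=x) vs B(r=z,w=z). No conflict.

Answer: no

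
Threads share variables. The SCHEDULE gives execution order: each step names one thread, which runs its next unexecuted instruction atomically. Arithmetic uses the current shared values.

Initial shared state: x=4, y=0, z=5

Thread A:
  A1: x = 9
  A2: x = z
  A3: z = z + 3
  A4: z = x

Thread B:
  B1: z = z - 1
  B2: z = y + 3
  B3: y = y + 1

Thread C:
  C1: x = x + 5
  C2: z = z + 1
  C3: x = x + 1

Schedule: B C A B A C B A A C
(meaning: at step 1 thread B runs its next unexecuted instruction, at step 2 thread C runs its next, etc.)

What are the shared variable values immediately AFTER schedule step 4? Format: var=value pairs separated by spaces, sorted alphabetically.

Answer: x=9 y=0 z=3

Derivation:
Step 1: thread B executes B1 (z = z - 1). Shared: x=4 y=0 z=4. PCs: A@0 B@1 C@0
Step 2: thread C executes C1 (x = x + 5). Shared: x=9 y=0 z=4. PCs: A@0 B@1 C@1
Step 3: thread A executes A1 (x = 9). Shared: x=9 y=0 z=4. PCs: A@1 B@1 C@1
Step 4: thread B executes B2 (z = y + 3). Shared: x=9 y=0 z=3. PCs: A@1 B@2 C@1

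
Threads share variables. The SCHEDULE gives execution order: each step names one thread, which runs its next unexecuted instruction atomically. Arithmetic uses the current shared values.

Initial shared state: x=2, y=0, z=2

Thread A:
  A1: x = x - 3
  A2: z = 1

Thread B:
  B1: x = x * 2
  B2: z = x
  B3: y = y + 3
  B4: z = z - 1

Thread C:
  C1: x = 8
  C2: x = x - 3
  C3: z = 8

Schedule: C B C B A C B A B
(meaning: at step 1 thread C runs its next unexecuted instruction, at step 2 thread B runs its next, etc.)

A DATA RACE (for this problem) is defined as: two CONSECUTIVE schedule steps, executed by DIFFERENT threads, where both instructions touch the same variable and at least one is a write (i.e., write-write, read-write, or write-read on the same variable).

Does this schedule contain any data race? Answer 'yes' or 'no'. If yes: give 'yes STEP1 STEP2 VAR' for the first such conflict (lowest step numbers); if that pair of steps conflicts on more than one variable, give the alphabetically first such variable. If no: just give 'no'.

Answer: yes 1 2 x

Derivation:
Steps 1,2: C(x = 8) vs B(x = x * 2). RACE on x (W-W).
Steps 2,3: B(x = x * 2) vs C(x = x - 3). RACE on x (W-W).
Steps 3,4: C(x = x - 3) vs B(z = x). RACE on x (W-R).
Steps 4,5: B(z = x) vs A(x = x - 3). RACE on x (R-W).
Steps 5,6: A(r=x,w=x) vs C(r=-,w=z). No conflict.
Steps 6,7: C(r=-,w=z) vs B(r=y,w=y). No conflict.
Steps 7,8: B(r=y,w=y) vs A(r=-,w=z). No conflict.
Steps 8,9: A(z = 1) vs B(z = z - 1). RACE on z (W-W).
First conflict at steps 1,2.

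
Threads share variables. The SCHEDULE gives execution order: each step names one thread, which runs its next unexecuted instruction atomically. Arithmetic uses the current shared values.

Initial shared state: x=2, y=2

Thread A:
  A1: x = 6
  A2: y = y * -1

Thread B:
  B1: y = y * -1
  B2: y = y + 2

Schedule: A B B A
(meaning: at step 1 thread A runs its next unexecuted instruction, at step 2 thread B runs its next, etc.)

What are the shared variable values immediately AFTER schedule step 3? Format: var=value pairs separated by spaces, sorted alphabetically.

Answer: x=6 y=0

Derivation:
Step 1: thread A executes A1 (x = 6). Shared: x=6 y=2. PCs: A@1 B@0
Step 2: thread B executes B1 (y = y * -1). Shared: x=6 y=-2. PCs: A@1 B@1
Step 3: thread B executes B2 (y = y + 2). Shared: x=6 y=0. PCs: A@1 B@2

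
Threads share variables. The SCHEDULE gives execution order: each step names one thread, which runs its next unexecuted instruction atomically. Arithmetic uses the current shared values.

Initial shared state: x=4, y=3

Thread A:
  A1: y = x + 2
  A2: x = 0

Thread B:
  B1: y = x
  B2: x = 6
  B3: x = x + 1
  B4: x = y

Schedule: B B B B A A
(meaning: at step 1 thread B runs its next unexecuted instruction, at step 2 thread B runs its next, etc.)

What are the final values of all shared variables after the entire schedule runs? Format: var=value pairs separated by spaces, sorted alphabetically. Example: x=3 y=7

Step 1: thread B executes B1 (y = x). Shared: x=4 y=4. PCs: A@0 B@1
Step 2: thread B executes B2 (x = 6). Shared: x=6 y=4. PCs: A@0 B@2
Step 3: thread B executes B3 (x = x + 1). Shared: x=7 y=4. PCs: A@0 B@3
Step 4: thread B executes B4 (x = y). Shared: x=4 y=4. PCs: A@0 B@4
Step 5: thread A executes A1 (y = x + 2). Shared: x=4 y=6. PCs: A@1 B@4
Step 6: thread A executes A2 (x = 0). Shared: x=0 y=6. PCs: A@2 B@4

Answer: x=0 y=6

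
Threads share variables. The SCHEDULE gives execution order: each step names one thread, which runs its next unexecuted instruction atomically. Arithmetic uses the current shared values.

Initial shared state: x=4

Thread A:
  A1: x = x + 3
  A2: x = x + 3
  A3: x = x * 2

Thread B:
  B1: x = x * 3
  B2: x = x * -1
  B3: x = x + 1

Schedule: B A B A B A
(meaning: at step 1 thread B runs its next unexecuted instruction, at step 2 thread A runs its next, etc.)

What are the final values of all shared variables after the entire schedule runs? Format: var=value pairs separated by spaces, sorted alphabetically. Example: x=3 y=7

Step 1: thread B executes B1 (x = x * 3). Shared: x=12. PCs: A@0 B@1
Step 2: thread A executes A1 (x = x + 3). Shared: x=15. PCs: A@1 B@1
Step 3: thread B executes B2 (x = x * -1). Shared: x=-15. PCs: A@1 B@2
Step 4: thread A executes A2 (x = x + 3). Shared: x=-12. PCs: A@2 B@2
Step 5: thread B executes B3 (x = x + 1). Shared: x=-11. PCs: A@2 B@3
Step 6: thread A executes A3 (x = x * 2). Shared: x=-22. PCs: A@3 B@3

Answer: x=-22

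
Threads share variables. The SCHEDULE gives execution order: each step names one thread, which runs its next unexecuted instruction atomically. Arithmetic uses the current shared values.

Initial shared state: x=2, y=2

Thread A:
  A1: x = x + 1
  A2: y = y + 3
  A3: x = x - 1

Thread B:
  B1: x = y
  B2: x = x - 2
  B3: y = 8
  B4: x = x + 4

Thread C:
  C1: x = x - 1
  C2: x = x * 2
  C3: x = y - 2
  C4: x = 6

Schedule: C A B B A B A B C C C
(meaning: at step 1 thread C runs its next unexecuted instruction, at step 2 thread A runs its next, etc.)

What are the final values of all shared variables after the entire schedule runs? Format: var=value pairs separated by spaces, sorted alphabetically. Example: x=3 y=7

Answer: x=6 y=8

Derivation:
Step 1: thread C executes C1 (x = x - 1). Shared: x=1 y=2. PCs: A@0 B@0 C@1
Step 2: thread A executes A1 (x = x + 1). Shared: x=2 y=2. PCs: A@1 B@0 C@1
Step 3: thread B executes B1 (x = y). Shared: x=2 y=2. PCs: A@1 B@1 C@1
Step 4: thread B executes B2 (x = x - 2). Shared: x=0 y=2. PCs: A@1 B@2 C@1
Step 5: thread A executes A2 (y = y + 3). Shared: x=0 y=5. PCs: A@2 B@2 C@1
Step 6: thread B executes B3 (y = 8). Shared: x=0 y=8. PCs: A@2 B@3 C@1
Step 7: thread A executes A3 (x = x - 1). Shared: x=-1 y=8. PCs: A@3 B@3 C@1
Step 8: thread B executes B4 (x = x + 4). Shared: x=3 y=8. PCs: A@3 B@4 C@1
Step 9: thread C executes C2 (x = x * 2). Shared: x=6 y=8. PCs: A@3 B@4 C@2
Step 10: thread C executes C3 (x = y - 2). Shared: x=6 y=8. PCs: A@3 B@4 C@3
Step 11: thread C executes C4 (x = 6). Shared: x=6 y=8. PCs: A@3 B@4 C@4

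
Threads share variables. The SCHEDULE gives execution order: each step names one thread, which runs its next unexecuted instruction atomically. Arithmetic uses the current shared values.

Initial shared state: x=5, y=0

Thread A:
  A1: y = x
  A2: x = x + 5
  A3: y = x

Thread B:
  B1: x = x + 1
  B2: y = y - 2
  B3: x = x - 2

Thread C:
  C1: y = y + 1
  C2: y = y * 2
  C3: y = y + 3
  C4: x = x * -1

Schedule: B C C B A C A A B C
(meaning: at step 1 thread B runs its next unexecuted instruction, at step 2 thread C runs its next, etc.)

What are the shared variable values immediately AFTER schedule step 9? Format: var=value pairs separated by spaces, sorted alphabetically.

Answer: x=9 y=11

Derivation:
Step 1: thread B executes B1 (x = x + 1). Shared: x=6 y=0. PCs: A@0 B@1 C@0
Step 2: thread C executes C1 (y = y + 1). Shared: x=6 y=1. PCs: A@0 B@1 C@1
Step 3: thread C executes C2 (y = y * 2). Shared: x=6 y=2. PCs: A@0 B@1 C@2
Step 4: thread B executes B2 (y = y - 2). Shared: x=6 y=0. PCs: A@0 B@2 C@2
Step 5: thread A executes A1 (y = x). Shared: x=6 y=6. PCs: A@1 B@2 C@2
Step 6: thread C executes C3 (y = y + 3). Shared: x=6 y=9. PCs: A@1 B@2 C@3
Step 7: thread A executes A2 (x = x + 5). Shared: x=11 y=9. PCs: A@2 B@2 C@3
Step 8: thread A executes A3 (y = x). Shared: x=11 y=11. PCs: A@3 B@2 C@3
Step 9: thread B executes B3 (x = x - 2). Shared: x=9 y=11. PCs: A@3 B@3 C@3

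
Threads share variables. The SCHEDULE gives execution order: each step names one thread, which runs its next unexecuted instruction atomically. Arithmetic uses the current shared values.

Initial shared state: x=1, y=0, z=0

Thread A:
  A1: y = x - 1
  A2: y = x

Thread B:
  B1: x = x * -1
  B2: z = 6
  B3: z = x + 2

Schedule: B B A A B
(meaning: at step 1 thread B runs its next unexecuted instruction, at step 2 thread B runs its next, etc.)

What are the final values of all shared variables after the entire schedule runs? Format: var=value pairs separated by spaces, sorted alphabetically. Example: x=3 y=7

Step 1: thread B executes B1 (x = x * -1). Shared: x=-1 y=0 z=0. PCs: A@0 B@1
Step 2: thread B executes B2 (z = 6). Shared: x=-1 y=0 z=6. PCs: A@0 B@2
Step 3: thread A executes A1 (y = x - 1). Shared: x=-1 y=-2 z=6. PCs: A@1 B@2
Step 4: thread A executes A2 (y = x). Shared: x=-1 y=-1 z=6. PCs: A@2 B@2
Step 5: thread B executes B3 (z = x + 2). Shared: x=-1 y=-1 z=1. PCs: A@2 B@3

Answer: x=-1 y=-1 z=1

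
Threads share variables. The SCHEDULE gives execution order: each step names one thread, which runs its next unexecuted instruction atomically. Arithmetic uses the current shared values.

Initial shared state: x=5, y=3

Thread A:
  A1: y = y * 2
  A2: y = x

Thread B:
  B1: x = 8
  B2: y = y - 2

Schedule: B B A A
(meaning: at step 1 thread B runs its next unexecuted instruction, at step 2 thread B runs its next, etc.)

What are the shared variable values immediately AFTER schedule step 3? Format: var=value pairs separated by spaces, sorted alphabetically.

Step 1: thread B executes B1 (x = 8). Shared: x=8 y=3. PCs: A@0 B@1
Step 2: thread B executes B2 (y = y - 2). Shared: x=8 y=1. PCs: A@0 B@2
Step 3: thread A executes A1 (y = y * 2). Shared: x=8 y=2. PCs: A@1 B@2

Answer: x=8 y=2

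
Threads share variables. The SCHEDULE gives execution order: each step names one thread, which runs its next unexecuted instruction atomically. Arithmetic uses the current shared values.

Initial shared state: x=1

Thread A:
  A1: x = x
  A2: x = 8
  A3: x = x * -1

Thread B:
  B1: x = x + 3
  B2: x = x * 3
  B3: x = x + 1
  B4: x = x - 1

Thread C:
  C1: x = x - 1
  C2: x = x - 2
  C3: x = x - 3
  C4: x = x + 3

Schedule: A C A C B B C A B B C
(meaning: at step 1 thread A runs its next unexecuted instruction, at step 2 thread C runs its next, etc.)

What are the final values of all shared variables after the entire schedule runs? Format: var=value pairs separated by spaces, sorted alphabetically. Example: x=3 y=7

Answer: x=-21

Derivation:
Step 1: thread A executes A1 (x = x). Shared: x=1. PCs: A@1 B@0 C@0
Step 2: thread C executes C1 (x = x - 1). Shared: x=0. PCs: A@1 B@0 C@1
Step 3: thread A executes A2 (x = 8). Shared: x=8. PCs: A@2 B@0 C@1
Step 4: thread C executes C2 (x = x - 2). Shared: x=6. PCs: A@2 B@0 C@2
Step 5: thread B executes B1 (x = x + 3). Shared: x=9. PCs: A@2 B@1 C@2
Step 6: thread B executes B2 (x = x * 3). Shared: x=27. PCs: A@2 B@2 C@2
Step 7: thread C executes C3 (x = x - 3). Shared: x=24. PCs: A@2 B@2 C@3
Step 8: thread A executes A3 (x = x * -1). Shared: x=-24. PCs: A@3 B@2 C@3
Step 9: thread B executes B3 (x = x + 1). Shared: x=-23. PCs: A@3 B@3 C@3
Step 10: thread B executes B4 (x = x - 1). Shared: x=-24. PCs: A@3 B@4 C@3
Step 11: thread C executes C4 (x = x + 3). Shared: x=-21. PCs: A@3 B@4 C@4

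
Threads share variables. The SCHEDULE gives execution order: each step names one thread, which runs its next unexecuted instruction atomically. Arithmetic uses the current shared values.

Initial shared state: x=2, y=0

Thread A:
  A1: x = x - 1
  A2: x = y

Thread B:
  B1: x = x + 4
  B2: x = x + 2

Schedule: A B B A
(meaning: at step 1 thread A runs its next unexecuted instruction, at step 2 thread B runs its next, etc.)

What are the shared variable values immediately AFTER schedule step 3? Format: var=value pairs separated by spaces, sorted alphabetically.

Step 1: thread A executes A1 (x = x - 1). Shared: x=1 y=0. PCs: A@1 B@0
Step 2: thread B executes B1 (x = x + 4). Shared: x=5 y=0. PCs: A@1 B@1
Step 3: thread B executes B2 (x = x + 2). Shared: x=7 y=0. PCs: A@1 B@2

Answer: x=7 y=0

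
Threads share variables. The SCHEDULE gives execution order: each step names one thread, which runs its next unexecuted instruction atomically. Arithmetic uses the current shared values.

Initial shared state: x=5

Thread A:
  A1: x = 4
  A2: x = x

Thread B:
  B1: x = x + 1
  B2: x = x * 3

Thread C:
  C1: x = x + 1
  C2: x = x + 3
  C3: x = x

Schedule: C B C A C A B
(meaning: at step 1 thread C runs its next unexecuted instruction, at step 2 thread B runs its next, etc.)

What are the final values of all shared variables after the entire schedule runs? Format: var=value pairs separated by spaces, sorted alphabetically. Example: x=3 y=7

Step 1: thread C executes C1 (x = x + 1). Shared: x=6. PCs: A@0 B@0 C@1
Step 2: thread B executes B1 (x = x + 1). Shared: x=7. PCs: A@0 B@1 C@1
Step 3: thread C executes C2 (x = x + 3). Shared: x=10. PCs: A@0 B@1 C@2
Step 4: thread A executes A1 (x = 4). Shared: x=4. PCs: A@1 B@1 C@2
Step 5: thread C executes C3 (x = x). Shared: x=4. PCs: A@1 B@1 C@3
Step 6: thread A executes A2 (x = x). Shared: x=4. PCs: A@2 B@1 C@3
Step 7: thread B executes B2 (x = x * 3). Shared: x=12. PCs: A@2 B@2 C@3

Answer: x=12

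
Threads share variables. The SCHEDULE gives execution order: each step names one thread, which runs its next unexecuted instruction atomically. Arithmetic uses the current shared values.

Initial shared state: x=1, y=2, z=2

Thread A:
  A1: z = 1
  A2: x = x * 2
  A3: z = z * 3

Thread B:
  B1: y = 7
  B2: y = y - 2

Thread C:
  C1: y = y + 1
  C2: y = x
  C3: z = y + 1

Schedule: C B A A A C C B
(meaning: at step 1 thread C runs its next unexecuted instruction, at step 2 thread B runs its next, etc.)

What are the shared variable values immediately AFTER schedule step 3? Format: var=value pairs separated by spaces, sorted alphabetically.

Step 1: thread C executes C1 (y = y + 1). Shared: x=1 y=3 z=2. PCs: A@0 B@0 C@1
Step 2: thread B executes B1 (y = 7). Shared: x=1 y=7 z=2. PCs: A@0 B@1 C@1
Step 3: thread A executes A1 (z = 1). Shared: x=1 y=7 z=1. PCs: A@1 B@1 C@1

Answer: x=1 y=7 z=1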